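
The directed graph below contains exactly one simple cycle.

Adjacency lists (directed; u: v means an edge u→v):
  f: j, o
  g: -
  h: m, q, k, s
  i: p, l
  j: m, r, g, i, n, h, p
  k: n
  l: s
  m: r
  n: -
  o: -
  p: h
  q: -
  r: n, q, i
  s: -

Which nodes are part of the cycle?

h, i, m, p, r

DFS with gray/black marking from i:
i gray
  p gray
    h gray
      m gray
        r gray
          n gray
          n black
          q gray
          q black
          r→i: i is gray → back edge
Back edge closes the cycle i → p → h → m → r → i; its vertices are {h, i, m, p, r}.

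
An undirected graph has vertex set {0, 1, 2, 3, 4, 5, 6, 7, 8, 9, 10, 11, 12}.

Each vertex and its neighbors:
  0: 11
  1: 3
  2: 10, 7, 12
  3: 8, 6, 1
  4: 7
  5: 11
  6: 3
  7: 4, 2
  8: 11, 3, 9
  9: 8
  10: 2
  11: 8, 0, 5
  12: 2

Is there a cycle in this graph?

No

DFS, tracking each vertex's parent; an edge to a visited non-parent vertex closes a cycle.
Start from 10:
visit 10 (parent –)
  visit 2 (parent 10)
    2–10: parent, skip
    visit 7 (parent 2)
      visit 4 (parent 7)
        4–7: parent, skip
      7–2: parent, skip
    visit 12 (parent 2)
      12–2: parent, skip
visit 0 (parent –)
  visit 11 (parent 0)
    visit 8 (parent 11)
      8–11: parent, skip
      visit 3 (parent 8)
        3–8: parent, skip
        visit 6 (parent 3)
          6–3: parent, skip
        visit 1 (parent 3)
          1–3: parent, skip
      visit 9 (parent 8)
        9–8: parent, skip
    11–0: parent, skip
    visit 5 (parent 11)
      5–11: parent, skip
No non-parent visited neighbor found — the graph is a forest.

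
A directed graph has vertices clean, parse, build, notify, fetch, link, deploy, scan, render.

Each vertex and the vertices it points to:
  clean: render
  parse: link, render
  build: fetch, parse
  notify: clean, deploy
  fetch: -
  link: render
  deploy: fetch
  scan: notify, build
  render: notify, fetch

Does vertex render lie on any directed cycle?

render is on a cycle iff render can reach itself via ≥1 edge.
render → notify → clean → render — yes.

Yes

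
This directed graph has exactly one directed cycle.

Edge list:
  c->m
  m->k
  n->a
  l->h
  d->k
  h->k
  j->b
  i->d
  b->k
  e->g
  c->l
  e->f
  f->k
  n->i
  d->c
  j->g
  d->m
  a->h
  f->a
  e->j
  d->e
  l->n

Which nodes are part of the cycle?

c, d, i, l, n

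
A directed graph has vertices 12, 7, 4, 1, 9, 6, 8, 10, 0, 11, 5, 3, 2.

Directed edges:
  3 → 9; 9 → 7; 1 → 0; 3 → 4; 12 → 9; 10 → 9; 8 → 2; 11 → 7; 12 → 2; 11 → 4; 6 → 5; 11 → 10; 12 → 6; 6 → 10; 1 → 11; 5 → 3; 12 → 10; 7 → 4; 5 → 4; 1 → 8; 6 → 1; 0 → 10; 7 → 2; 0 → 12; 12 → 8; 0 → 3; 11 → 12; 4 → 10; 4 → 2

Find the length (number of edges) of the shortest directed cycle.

4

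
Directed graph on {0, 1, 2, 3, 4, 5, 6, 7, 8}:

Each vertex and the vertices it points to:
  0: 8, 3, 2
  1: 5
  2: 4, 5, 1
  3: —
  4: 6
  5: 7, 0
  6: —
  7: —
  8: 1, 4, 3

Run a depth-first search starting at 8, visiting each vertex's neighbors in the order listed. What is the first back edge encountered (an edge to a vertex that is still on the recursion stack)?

DFS from 8 (visiting each vertex's neighbors in the order listed); mark gray on enter, black on exit:
8 gray
  1 gray
    5 gray
      7 gray
      7 black
      0 gray
        0→8: 8 is gray → back edge
First back edge: 0 → 8.

0→8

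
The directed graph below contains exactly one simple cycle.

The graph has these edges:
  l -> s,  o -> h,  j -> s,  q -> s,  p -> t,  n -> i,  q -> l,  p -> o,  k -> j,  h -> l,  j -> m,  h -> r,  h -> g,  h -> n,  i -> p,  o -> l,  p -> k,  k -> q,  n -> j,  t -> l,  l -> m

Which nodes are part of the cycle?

h, i, n, o, p

DFS with gray/black marking from h:
h gray
  n gray
    j gray
      m gray
      m black
      s gray
      s black
    j black
    i gray
      p gray
        t gray
          l gray
            l→m: m black — skip
            l→s: s black — skip
          l black
        t black
        o gray
          o→h: h is gray → back edge
Back edge closes the cycle h → n → i → p → o → h; its vertices are {h, i, n, o, p}.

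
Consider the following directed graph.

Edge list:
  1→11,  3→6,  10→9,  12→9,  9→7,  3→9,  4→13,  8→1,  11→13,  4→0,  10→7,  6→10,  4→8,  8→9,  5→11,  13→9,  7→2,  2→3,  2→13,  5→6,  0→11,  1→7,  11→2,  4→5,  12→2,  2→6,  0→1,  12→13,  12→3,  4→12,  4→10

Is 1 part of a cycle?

1 lies on a cycle iff there is a path from 1 back to itself.
Exploring from 1, it never reaches itself; equivalently, its strongly connected component is a singleton.

No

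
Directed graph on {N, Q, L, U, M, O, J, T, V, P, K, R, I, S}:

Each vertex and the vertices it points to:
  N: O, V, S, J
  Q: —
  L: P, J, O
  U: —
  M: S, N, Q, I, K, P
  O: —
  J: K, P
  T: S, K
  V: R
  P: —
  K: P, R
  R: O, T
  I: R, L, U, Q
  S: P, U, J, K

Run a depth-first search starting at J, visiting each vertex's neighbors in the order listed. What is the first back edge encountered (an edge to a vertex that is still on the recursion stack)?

S->J

DFS from J (visiting each vertex's neighbors in the order listed); mark gray on enter, black on exit:
J gray
  K gray
    P gray
    P black
    R gray
      O gray
      O black
      T gray
        S gray
          S→P: P black — skip
          U gray
          U black
          S→J: J is gray → back edge
First back edge: S → J.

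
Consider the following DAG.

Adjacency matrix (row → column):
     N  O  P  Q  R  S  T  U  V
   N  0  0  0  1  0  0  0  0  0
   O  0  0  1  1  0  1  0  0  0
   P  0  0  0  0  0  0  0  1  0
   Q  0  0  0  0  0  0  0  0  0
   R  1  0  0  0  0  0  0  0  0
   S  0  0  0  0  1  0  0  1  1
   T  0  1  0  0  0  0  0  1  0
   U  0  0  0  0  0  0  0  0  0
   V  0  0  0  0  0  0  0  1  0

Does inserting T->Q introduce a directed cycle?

No

Adding T→Q creates a cycle iff Q can already reach T.
Explore from Q: no path reaches T. The graph stays acyclic.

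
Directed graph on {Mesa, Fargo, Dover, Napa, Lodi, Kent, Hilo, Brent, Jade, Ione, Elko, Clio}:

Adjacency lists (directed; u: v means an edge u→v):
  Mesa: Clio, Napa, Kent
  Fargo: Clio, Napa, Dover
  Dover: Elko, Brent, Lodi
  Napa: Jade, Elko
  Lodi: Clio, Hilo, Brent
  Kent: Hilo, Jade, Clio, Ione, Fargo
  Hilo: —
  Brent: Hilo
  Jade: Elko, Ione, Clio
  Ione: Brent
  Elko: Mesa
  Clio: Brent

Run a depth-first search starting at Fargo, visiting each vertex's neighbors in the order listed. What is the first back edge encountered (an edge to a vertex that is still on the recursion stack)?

Mesa→Napa

DFS from Fargo (visiting each vertex's neighbors in the order listed); mark gray on enter, black on exit:
Fargo gray
  Clio gray
    Brent gray
      Hilo gray
      Hilo black
    Brent black
  Clio black
  Napa gray
    Jade gray
      Elko gray
        Mesa gray
          Mesa→Clio: Clio black — skip
          Mesa→Napa: Napa is gray → back edge
First back edge: Mesa → Napa.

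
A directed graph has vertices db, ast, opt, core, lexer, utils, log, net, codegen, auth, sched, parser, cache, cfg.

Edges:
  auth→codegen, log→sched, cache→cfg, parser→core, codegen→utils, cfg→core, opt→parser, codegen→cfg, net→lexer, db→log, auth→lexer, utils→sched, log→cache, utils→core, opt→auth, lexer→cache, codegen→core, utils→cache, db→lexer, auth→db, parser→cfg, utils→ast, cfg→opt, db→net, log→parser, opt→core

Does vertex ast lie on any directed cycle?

ast lies on a cycle iff there is a path from ast back to itself.
Exploring from ast, it never reaches itself; equivalently, its strongly connected component is a singleton.

No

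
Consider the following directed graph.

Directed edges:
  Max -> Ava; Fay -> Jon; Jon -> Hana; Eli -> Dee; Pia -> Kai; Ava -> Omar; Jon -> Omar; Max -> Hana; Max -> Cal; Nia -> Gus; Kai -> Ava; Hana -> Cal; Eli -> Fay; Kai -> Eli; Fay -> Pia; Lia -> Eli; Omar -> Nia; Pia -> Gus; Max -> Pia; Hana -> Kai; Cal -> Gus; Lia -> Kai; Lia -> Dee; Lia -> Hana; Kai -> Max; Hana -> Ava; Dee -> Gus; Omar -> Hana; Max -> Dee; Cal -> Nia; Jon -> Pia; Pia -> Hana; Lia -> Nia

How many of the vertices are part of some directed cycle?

9

A vertex is on a directed cycle iff it belongs to a strongly connected component of size ≥ 2 (or has a self-loop).
The vertices on cycles are {Ava, Eli, Fay, Jon, Kai, Max, Pia, Hana, Omar} — 9 in total.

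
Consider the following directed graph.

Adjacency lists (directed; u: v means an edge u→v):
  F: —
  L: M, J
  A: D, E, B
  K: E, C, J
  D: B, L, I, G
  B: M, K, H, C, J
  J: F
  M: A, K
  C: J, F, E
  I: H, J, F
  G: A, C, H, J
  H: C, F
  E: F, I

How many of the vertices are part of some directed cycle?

10

A vertex is on a directed cycle iff it belongs to a strongly connected component of size ≥ 2 (or has a self-loop).
The vertices on cycles are {A, B, C, D, E, G, H, I, L, M} — 10 in total.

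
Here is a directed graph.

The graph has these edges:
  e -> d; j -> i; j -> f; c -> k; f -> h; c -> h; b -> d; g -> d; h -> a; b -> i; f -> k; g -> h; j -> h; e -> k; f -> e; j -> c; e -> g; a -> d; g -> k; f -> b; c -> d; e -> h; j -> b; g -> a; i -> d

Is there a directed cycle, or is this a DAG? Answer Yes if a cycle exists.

DFS with white/gray/black marking, starting from i:
i gray
  d gray
  d black
i black
e gray
  g gray
    k gray
    k black
    a gray
      a→d: d black — skip
    a black
    g→d: d black — skip
    h gray
      h→a: a black — skip
    h black
  g black
  e→k: k black — skip
  e→d: d black — skip
  e→h: h black — skip
e black
f gray
  f→e: e black — skip
  f→k: k black — skip
  b gray
    b→i: i black — skip
    b→d: d black — skip
  b black
  f→h: h black — skip
f black
j gray
  c gray
    c→k: k black — skip
    c→h: h black — skip
    c→d: d black — skip
  c black
  j→f: f black — skip
  j→b: b black — skip
  j→h: h black — skip
  j→i: i black — skip
j black
Every edge goes to a white or black vertex — no back edge, so the graph is acyclic.

No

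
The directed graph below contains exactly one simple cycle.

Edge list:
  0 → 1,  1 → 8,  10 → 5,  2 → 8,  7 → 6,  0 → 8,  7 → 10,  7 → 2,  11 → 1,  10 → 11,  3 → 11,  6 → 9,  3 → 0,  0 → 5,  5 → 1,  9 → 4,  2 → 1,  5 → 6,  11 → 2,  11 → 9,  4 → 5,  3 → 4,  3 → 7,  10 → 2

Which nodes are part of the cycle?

4, 5, 6, 9

DFS with gray/black marking from 4:
4 gray
  5 gray
    1 gray
      8 gray
      8 black
    1 black
    6 gray
      9 gray
        9→4: 4 is gray → back edge
Back edge closes the cycle 4 → 5 → 6 → 9 → 4; its vertices are {4, 5, 6, 9}.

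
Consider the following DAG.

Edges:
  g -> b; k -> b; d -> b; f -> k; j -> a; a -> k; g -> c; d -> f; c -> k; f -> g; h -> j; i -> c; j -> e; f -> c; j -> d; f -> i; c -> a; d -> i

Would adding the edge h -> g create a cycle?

No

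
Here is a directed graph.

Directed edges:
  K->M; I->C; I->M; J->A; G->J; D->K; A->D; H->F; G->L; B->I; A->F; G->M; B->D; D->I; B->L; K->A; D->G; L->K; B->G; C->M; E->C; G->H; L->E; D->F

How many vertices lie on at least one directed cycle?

A vertex is on a directed cycle iff it belongs to a strongly connected component of size ≥ 2 (or has a self-loop).
The vertices on cycles are {A, D, G, J, K, L} — 6 in total.

6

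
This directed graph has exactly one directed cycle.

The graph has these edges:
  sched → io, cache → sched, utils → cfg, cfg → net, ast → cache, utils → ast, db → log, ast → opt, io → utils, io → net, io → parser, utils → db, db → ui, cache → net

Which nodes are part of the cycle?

DFS with gray/black marking from utils:
utils gray
  db gray
    log gray
    log black
    ui gray
    ui black
  db black
  cfg gray
    net gray
    net black
  cfg black
  ast gray
    cache gray
      sched gray
        io gray
          io→net: net black — skip
          parser gray
          parser black
          io→utils: utils is gray → back edge
Back edge closes the cycle utils → ast → cache → sched → io → utils; its vertices are {io, ast, cache, sched, utils}.

io, ast, cache, sched, utils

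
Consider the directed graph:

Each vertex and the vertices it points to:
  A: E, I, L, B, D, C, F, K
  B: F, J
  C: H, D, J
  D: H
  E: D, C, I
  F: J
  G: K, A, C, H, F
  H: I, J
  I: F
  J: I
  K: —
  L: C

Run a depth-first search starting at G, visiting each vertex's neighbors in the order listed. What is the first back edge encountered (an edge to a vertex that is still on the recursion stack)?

J->I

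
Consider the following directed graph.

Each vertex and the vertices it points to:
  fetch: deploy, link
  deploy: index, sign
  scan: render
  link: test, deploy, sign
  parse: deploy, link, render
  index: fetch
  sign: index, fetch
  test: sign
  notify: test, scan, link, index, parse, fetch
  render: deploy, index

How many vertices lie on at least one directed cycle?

6

A vertex is on a directed cycle iff it belongs to a strongly connected component of size ≥ 2 (or has a self-loop).
The vertices on cycles are {link, sign, test, fetch, index, deploy} — 6 in total.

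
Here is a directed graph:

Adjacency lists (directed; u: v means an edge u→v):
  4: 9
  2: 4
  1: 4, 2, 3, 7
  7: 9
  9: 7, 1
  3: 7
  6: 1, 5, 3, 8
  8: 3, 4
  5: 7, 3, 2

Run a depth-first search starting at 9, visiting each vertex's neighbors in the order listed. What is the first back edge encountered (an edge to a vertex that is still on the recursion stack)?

7->9

DFS from 9 (visiting each vertex's neighbors in the order listed); mark gray on enter, black on exit:
9 gray
  7 gray
    7→9: 9 is gray → back edge
First back edge: 7 → 9.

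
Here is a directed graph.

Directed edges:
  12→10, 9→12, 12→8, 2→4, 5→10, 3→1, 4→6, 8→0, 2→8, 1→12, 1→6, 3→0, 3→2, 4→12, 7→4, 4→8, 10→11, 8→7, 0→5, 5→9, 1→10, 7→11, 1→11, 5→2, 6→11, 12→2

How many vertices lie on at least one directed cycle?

A vertex is on a directed cycle iff it belongs to a strongly connected component of size ≥ 2 (or has a self-loop).
The vertices on cycles are {0, 2, 4, 5, 7, 8, 9, 12} — 8 in total.

8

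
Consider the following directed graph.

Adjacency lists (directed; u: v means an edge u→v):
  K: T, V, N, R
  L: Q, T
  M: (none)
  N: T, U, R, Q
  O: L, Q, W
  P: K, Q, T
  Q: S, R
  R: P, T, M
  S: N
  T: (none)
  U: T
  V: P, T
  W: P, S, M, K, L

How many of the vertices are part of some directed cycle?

A vertex is on a directed cycle iff it belongs to a strongly connected component of size ≥ 2 (or has a self-loop).
The vertices on cycles are {K, N, P, Q, R, S, V} — 7 in total.

7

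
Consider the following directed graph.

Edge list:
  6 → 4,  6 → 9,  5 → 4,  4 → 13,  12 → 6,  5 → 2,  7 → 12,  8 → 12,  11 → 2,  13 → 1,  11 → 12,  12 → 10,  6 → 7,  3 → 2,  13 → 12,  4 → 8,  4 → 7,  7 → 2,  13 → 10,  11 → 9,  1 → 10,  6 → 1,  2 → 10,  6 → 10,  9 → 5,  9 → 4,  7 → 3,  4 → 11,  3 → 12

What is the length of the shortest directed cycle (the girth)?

3

For each vertex v, BFS finds the shortest path from v back to v.
The shortest such closed walk is 6 → 7 → 12 → 6, length 3.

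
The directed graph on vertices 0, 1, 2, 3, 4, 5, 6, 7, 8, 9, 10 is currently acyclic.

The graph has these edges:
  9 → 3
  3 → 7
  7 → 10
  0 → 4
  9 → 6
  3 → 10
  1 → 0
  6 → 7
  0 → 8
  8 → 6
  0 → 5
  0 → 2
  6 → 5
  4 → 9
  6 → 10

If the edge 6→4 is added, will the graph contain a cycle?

Adding 6→4 creates a cycle iff 4 can already reach 6.
Path from 4: 4 → 9 → 6.
So 4 → … → 6 → 4 is a cycle.

Yes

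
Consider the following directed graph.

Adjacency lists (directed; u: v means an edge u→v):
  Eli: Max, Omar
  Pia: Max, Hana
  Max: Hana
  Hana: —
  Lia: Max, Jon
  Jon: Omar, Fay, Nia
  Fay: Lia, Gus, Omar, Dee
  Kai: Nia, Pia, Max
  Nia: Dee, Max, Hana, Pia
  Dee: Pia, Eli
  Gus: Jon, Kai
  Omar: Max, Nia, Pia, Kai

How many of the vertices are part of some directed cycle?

9

A vertex is on a directed cycle iff it belongs to a strongly connected component of size ≥ 2 (or has a self-loop).
The vertices on cycles are {Dee, Eli, Fay, Gus, Jon, Kai, Lia, Nia, Omar} — 9 in total.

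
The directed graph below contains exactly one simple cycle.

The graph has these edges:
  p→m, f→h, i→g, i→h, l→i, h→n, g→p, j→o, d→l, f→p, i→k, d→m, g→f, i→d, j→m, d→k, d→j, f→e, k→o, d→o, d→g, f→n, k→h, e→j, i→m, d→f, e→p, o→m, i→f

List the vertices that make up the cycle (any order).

DFS with gray/black marking from l:
l gray
  i gray
    m gray
    m black
    f gray
      h gray
        n gray
        n black
      h black
      f→n: n black — skip
      e gray
        j gray
          o gray
            o→m: m black — skip
          o black
          j→m: m black — skip
        j black
        p gray
          p→m: m black — skip
        p black
      e black
      f→p: p black — skip
    f black
    i→h: h black — skip
    g gray
      g→f: f black — skip
      g→p: p black — skip
    g black
    k gray
      k→h: h black — skip
      k→o: o black — skip
    k black
    d gray
      d→l: l is gray → back edge
Back edge closes the cycle l → i → d → l; its vertices are {d, i, l}.

d, i, l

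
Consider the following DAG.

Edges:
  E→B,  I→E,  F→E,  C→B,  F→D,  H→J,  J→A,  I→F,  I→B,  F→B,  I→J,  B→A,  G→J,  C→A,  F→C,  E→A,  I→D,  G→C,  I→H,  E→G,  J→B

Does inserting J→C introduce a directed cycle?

Adding J→C creates a cycle iff C can already reach J.
Explore from C: no path reaches J. The graph stays acyclic.

No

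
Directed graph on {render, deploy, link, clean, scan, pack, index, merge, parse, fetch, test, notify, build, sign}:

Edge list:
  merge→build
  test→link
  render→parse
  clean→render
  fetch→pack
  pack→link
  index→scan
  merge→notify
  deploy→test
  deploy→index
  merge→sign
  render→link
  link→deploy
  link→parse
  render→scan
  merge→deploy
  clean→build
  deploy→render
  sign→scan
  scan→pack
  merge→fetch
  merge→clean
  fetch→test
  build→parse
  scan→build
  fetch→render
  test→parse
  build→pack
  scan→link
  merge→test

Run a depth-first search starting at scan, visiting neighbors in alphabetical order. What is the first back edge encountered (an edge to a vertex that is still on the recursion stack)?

DFS from scan (visiting neighbors in alphabetical order); mark gray on enter, black on exit:
scan gray
  build gray
    pack gray
      link gray
        deploy gray
          index gray
            index→scan: scan is gray → back edge
First back edge: index → scan.

index->scan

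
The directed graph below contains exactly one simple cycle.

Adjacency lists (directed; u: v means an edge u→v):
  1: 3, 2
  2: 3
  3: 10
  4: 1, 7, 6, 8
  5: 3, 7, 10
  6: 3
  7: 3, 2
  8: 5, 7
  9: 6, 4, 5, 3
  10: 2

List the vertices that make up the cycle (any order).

2, 3, 10

DFS with gray/black marking from 10:
10 gray
  2 gray
    3 gray
      3→10: 10 is gray → back edge
Back edge closes the cycle 10 → 2 → 3 → 10; its vertices are {2, 3, 10}.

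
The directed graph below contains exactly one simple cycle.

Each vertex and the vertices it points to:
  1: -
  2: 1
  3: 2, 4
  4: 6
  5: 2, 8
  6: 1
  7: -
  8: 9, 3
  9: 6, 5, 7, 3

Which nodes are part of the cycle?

5, 8, 9

DFS with gray/black marking from 8:
8 gray
  9 gray
    6 gray
      1 gray
      1 black
    6 black
    5 gray
      2 gray
        2→1: 1 black — skip
      2 black
      5→8: 8 is gray → back edge
Back edge closes the cycle 8 → 9 → 5 → 8; its vertices are {5, 8, 9}.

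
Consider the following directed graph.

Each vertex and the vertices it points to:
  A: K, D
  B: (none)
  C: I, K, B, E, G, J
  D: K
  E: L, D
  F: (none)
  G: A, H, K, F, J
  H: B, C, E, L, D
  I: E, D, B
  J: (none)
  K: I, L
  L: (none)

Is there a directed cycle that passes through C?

Yes

C is on a cycle iff C can reach itself via ≥1 edge.
C → G → H → C — yes.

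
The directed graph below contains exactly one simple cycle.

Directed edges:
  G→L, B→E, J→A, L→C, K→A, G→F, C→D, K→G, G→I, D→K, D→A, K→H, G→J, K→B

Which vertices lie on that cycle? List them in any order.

C, D, G, K, L

DFS with gray/black marking from K:
K gray
  G gray
    F gray
    F black
    I gray
    I black
    L gray
      C gray
        D gray
          D→K: K is gray → back edge
Back edge closes the cycle K → G → L → C → D → K; its vertices are {C, D, G, K, L}.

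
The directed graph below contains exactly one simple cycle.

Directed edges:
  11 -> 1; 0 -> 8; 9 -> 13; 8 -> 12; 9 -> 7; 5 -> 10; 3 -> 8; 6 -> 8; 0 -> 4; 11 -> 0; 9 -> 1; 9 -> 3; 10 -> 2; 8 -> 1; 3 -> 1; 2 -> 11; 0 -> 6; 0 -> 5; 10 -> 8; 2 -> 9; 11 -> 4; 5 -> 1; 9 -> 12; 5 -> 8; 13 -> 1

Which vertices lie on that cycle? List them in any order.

0, 2, 5, 10, 11

DFS with gray/black marking from 2:
2 gray
  11 gray
    1 gray
    1 black
    0 gray
      4 gray
      4 black
      5 gray
        10 gray
          10→2: 2 is gray → back edge
Back edge closes the cycle 2 → 11 → 0 → 5 → 10 → 2; its vertices are {0, 2, 5, 10, 11}.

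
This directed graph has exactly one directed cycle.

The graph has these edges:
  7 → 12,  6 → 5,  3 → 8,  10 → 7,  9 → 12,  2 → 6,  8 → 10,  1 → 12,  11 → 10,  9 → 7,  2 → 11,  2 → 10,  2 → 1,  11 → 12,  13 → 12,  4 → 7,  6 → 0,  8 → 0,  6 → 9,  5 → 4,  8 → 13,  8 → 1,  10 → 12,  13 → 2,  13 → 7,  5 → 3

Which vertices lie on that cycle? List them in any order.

2, 3, 5, 6, 8, 13

DFS with gray/black marking from 8:
8 gray
  1 gray
    12 gray
    12 black
  1 black
  13 gray
    13→12: 12 black — skip
    7 gray
      7→12: 12 black — skip
    7 black
    2 gray
      2→1: 1 black — skip
      6 gray
        5 gray
          4 gray
            4→7: 7 black — skip
          4 black
          3 gray
            3→8: 8 is gray → back edge
Back edge closes the cycle 8 → 13 → 2 → 6 → 5 → 3 → 8; its vertices are {2, 3, 5, 6, 8, 13}.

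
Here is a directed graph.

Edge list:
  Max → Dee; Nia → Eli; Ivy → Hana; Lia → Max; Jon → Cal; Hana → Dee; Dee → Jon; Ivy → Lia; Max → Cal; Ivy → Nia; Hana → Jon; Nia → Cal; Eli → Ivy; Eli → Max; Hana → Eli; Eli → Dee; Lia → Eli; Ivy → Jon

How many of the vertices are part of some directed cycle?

5

A vertex is on a directed cycle iff it belongs to a strongly connected component of size ≥ 2 (or has a self-loop).
The vertices on cycles are {Eli, Ivy, Lia, Nia, Hana} — 5 in total.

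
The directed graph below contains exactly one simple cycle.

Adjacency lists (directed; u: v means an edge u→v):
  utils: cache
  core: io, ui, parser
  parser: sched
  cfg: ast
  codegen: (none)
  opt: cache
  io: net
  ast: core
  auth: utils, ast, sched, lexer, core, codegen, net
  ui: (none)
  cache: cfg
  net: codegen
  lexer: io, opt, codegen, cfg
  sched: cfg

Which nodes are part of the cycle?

ast, cfg, core, sched, parser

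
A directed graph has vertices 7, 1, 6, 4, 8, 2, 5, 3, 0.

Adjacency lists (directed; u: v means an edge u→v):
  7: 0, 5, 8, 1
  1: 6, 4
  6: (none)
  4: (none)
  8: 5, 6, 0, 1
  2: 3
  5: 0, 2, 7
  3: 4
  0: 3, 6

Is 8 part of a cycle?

8 is on a cycle iff 8 can reach itself via ≥1 edge.
8 → 5 → 7 → 8 — yes.

Yes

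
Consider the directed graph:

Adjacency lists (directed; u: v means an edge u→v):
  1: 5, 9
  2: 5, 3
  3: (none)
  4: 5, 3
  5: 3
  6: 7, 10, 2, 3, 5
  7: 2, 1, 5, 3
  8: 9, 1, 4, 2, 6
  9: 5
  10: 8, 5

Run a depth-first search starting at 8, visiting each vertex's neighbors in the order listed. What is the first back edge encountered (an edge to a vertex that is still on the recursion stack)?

DFS from 8 (visiting each vertex's neighbors in the order listed); mark gray on enter, black on exit:
8 gray
  9 gray
    5 gray
      3 gray
      3 black
    5 black
  9 black
  1 gray
    1→5: 5 black — skip
    1→9: 9 black — skip
  1 black
  4 gray
    4→5: 5 black — skip
    4→3: 3 black — skip
  4 black
  2 gray
    2→5: 5 black — skip
    2→3: 3 black — skip
  2 black
  6 gray
    7 gray
      7→2: 2 black — skip
      7→1: 1 black — skip
      7→5: 5 black — skip
      7→3: 3 black — skip
    7 black
    10 gray
      10→8: 8 is gray → back edge
First back edge: 10 → 8.

10->8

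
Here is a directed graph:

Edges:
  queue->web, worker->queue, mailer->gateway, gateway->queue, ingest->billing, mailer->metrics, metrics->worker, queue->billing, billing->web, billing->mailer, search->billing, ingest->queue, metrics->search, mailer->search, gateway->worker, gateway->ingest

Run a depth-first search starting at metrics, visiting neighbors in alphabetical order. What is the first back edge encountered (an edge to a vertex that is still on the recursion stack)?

ingest→billing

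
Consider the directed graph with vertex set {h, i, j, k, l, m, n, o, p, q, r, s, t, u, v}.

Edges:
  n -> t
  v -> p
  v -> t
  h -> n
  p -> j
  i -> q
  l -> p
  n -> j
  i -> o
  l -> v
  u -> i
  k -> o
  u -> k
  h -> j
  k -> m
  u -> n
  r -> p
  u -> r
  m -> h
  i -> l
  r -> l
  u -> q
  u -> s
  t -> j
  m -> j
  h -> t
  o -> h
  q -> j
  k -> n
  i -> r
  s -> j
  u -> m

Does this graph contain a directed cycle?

DFS with white/gray/black marking, starting from n:
n gray
  t gray
    j gray
    j black
  t black
  n→j: j black — skip
n black
h gray
  h→j: j black — skip
  h→t: t black — skip
  h→n: n black — skip
h black
i gray
  o gray
    o→h: h black — skip
  o black
  l gray
    v gray
      v→t: t black — skip
      p gray
        p→j: j black — skip
      p black
    v black
    l→p: p black — skip
  l black
  q gray
    q→j: j black — skip
  q black
  r gray
    r→p: p black — skip
    r→l: l black — skip
  r black
i black
k gray
  k→o: o black — skip
  k→n: n black — skip
  m gray
    m→h: h black — skip
    m→j: j black — skip
  m black
k black
s gray
  s→j: j black — skip
s black
u gray
  u→m: m black — skip
  u→n: n black — skip
  u→k: k black — skip
  u→i: i black — skip
  u→s: s black — skip
  u→r: r black — skip
  u→q: q black — skip
u black
Every edge goes to a white or black vertex — no back edge, so the graph is acyclic.

No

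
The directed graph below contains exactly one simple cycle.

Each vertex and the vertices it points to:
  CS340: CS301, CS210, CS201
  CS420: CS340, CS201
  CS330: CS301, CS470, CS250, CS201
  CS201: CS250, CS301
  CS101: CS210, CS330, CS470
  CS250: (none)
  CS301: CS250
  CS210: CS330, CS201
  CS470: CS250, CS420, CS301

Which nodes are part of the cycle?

CS210, CS330, CS340, CS420, CS470

DFS with gray/black marking from CS470:
CS470 gray
  CS250 gray
  CS250 black
  CS420 gray
    CS340 gray
      CS301 gray
        CS301→CS250: CS250 black — skip
      CS301 black
      CS210 gray
        CS330 gray
          CS330→CS301: CS301 black — skip
          CS330→CS470: CS470 is gray → back edge
Back edge closes the cycle CS470 → CS420 → CS340 → CS210 → CS330 → CS470; its vertices are {CS210, CS330, CS340, CS420, CS470}.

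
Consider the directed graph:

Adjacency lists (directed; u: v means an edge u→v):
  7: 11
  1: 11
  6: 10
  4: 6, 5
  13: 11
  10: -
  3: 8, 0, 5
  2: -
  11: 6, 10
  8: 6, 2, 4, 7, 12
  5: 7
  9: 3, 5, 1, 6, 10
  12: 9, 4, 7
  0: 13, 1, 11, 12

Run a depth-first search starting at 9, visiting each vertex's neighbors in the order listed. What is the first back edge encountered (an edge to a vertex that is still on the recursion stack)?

12->9

DFS from 9 (visiting each vertex's neighbors in the order listed); mark gray on enter, black on exit:
9 gray
  3 gray
    8 gray
      6 gray
        10 gray
        10 black
      6 black
      2 gray
      2 black
      4 gray
        4→6: 6 black — skip
        5 gray
          7 gray
            11 gray
              11→6: 6 black — skip
              11→10: 10 black — skip
            11 black
          7 black
        5 black
      4 black
      8→7: 7 black — skip
      12 gray
        12→9: 9 is gray → back edge
First back edge: 12 → 9.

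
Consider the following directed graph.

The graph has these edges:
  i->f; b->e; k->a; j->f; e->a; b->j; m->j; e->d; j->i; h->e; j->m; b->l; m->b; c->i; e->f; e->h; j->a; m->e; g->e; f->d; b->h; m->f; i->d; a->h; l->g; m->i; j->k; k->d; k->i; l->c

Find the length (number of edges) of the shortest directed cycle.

For each vertex v, BFS finds the shortest path from v back to v.
The shortest such closed walk is j → m → j, length 2.

2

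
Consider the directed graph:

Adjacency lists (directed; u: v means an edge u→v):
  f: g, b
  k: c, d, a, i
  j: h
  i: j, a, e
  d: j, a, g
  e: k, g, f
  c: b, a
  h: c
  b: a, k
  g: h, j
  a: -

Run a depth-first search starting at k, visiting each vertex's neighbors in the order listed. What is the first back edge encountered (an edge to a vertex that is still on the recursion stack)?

b→k

DFS from k (visiting each vertex's neighbors in the order listed); mark gray on enter, black on exit:
k gray
  c gray
    b gray
      a gray
      a black
      b→k: k is gray → back edge
First back edge: b → k.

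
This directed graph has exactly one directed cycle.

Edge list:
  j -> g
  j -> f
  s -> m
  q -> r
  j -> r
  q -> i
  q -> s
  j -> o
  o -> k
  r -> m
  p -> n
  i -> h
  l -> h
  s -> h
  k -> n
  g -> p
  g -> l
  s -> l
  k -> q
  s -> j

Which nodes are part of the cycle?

DFS with gray/black marking from j:
j gray
  g gray
    l gray
      h gray
      h black
    l black
    p gray
      n gray
      n black
    p black
  g black
  r gray
    m gray
    m black
  r black
  o gray
    k gray
      q gray
        s gray
          s→h: h black — skip
          s→j: j is gray → back edge
Back edge closes the cycle j → o → k → q → s → j; its vertices are {j, k, o, q, s}.

j, k, o, q, s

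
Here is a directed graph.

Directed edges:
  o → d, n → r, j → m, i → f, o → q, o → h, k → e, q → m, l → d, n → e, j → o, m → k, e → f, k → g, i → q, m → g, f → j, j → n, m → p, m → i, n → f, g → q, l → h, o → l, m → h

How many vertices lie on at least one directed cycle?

10

A vertex is on a directed cycle iff it belongs to a strongly connected component of size ≥ 2 (or has a self-loop).
The vertices on cycles are {e, f, g, i, j, k, m, n, o, q} — 10 in total.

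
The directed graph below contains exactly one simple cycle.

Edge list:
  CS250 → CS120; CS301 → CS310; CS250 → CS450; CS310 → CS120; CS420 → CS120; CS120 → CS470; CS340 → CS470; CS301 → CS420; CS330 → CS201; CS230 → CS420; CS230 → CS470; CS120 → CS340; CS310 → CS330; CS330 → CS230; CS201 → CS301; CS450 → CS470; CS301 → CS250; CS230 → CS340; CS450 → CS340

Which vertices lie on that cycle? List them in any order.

DFS with gray/black marking from CS301:
CS301 gray
  CS250 gray
    CS120 gray
      CS340 gray
        CS470 gray
        CS470 black
      CS340 black
      CS120→CS470: CS470 black — skip
    CS120 black
    CS450 gray
      CS450→CS340: CS340 black — skip
      CS450→CS470: CS470 black — skip
    CS450 black
  CS250 black
  CS310 gray
    CS310→CS120: CS120 black — skip
    CS330 gray
      CS230 gray
        CS230→CS470: CS470 black — skip
        CS230→CS340: CS340 black — skip
        CS420 gray
          CS420→CS120: CS120 black — skip
        CS420 black
      CS230 black
      CS201 gray
        CS201→CS301: CS301 is gray → back edge
Back edge closes the cycle CS301 → CS310 → CS330 → CS201 → CS301; its vertices are {CS201, CS301, CS310, CS330}.

CS201, CS301, CS310, CS330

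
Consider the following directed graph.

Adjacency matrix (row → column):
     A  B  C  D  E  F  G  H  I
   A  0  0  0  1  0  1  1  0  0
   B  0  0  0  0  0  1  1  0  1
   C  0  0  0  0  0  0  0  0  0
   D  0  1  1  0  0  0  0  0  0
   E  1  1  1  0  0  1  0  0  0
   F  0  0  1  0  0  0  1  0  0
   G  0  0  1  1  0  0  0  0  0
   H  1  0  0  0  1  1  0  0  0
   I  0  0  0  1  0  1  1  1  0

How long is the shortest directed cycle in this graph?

For each vertex v, BFS finds the shortest path from v back to v.
The shortest such closed walk is B → I → D → B, length 3.

3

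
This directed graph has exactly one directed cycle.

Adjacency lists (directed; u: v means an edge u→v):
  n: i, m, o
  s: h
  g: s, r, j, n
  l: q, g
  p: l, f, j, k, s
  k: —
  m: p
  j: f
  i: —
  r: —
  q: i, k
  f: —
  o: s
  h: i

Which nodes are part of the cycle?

g, l, m, n, p

DFS with gray/black marking from l:
l gray
  q gray
    i gray
    i black
    k gray
    k black
  q black
  g gray
    s gray
      h gray
        h→i: i black — skip
      h black
    s black
    r gray
    r black
    j gray
      f gray
      f black
    j black
    n gray
      n→i: i black — skip
      m gray
        p gray
          p→l: l is gray → back edge
Back edge closes the cycle l → g → n → m → p → l; its vertices are {g, l, m, n, p}.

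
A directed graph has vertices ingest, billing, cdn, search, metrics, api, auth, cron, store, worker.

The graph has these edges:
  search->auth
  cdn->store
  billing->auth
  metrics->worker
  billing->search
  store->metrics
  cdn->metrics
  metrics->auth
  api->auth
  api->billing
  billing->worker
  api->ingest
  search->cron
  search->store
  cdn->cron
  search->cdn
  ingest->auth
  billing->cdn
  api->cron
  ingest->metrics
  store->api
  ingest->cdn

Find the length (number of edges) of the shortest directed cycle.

4

For each vertex v, BFS finds the shortest path from v back to v.
The shortest such closed walk is search → store → api → billing → search, length 4.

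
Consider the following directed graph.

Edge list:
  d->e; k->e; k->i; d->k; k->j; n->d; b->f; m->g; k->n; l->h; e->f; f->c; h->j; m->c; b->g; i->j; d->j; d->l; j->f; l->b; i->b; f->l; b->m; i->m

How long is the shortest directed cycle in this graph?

3

For each vertex v, BFS finds the shortest path from v back to v.
The shortest such closed walk is d → k → n → d, length 3.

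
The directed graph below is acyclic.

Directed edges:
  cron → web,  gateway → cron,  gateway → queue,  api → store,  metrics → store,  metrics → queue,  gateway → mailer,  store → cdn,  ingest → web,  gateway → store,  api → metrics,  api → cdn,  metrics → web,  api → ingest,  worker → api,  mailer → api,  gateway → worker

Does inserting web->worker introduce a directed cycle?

Yes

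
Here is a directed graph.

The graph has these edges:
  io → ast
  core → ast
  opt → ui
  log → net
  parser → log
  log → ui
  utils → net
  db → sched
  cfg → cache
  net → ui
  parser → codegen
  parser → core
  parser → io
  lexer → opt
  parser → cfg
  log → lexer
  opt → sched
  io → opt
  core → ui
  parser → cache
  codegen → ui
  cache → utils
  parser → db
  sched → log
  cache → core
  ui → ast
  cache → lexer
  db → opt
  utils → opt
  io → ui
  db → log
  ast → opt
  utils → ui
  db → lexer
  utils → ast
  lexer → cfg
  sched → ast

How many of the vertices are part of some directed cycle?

11

A vertex is on a directed cycle iff it belongs to a strongly connected component of size ≥ 2 (or has a self-loop).
The vertices on cycles are {ui, ast, cfg, log, net, opt, core, cache, lexer, sched, utils} — 11 in total.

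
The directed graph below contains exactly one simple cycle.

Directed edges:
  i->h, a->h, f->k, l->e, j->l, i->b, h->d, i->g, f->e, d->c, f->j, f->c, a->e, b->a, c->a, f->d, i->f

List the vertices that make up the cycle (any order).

a, c, d, h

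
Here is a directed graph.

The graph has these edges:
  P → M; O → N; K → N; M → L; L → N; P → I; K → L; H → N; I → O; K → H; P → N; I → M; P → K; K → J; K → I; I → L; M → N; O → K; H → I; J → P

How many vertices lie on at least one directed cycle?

6

A vertex is on a directed cycle iff it belongs to a strongly connected component of size ≥ 2 (or has a self-loop).
The vertices on cycles are {H, I, J, K, O, P} — 6 in total.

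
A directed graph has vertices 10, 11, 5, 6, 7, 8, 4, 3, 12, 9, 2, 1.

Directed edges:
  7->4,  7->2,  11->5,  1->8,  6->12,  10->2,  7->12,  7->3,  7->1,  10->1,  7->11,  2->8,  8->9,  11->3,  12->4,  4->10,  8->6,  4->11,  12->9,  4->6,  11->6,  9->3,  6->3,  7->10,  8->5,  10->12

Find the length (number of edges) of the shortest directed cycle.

3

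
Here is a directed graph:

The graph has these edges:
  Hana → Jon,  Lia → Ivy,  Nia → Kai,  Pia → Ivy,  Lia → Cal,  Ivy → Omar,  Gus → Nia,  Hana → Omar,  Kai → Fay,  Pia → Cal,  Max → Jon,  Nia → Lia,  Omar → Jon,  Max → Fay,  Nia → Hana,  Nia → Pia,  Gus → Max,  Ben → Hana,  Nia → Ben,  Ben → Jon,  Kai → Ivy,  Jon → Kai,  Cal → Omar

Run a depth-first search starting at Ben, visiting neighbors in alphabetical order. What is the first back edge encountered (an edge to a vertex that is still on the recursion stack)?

Omar->Jon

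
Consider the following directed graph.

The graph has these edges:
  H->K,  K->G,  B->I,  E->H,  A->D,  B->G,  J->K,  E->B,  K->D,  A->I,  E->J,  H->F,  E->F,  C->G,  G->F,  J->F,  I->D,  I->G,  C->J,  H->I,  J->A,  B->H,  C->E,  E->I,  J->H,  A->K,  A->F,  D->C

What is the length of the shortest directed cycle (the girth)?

For each vertex v, BFS finds the shortest path from v back to v.
The shortest such closed walk is C → J → A → D → C, length 4.

4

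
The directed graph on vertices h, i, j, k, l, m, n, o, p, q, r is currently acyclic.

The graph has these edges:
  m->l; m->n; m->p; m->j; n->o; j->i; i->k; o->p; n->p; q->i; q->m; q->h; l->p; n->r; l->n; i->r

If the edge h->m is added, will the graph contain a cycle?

No

Adding h→m creates a cycle iff m can already reach h.
Explore from m: no path reaches h. The graph stays acyclic.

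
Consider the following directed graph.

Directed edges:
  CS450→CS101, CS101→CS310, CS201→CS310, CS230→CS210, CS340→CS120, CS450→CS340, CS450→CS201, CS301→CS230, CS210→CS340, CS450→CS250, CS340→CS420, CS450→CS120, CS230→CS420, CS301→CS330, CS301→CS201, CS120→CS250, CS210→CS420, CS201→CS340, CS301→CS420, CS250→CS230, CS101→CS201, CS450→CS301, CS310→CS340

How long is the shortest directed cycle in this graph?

For each vertex v, BFS finds the shortest path from v back to v.
The shortest such closed walk is CS120 → CS250 → CS230 → CS210 → CS340 → CS120, length 5.

5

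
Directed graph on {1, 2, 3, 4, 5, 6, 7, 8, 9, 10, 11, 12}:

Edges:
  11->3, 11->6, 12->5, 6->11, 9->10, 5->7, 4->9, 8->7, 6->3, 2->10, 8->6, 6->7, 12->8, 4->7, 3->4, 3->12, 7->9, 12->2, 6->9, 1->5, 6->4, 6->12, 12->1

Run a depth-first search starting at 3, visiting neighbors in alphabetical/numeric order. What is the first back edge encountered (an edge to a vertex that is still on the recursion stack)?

6->3

DFS from 3 (visiting neighbors in alphabetical/numeric order); mark gray on enter, black on exit:
3 gray
  4 gray
    7 gray
      9 gray
        10 gray
        10 black
      9 black
    7 black
    4→9: 9 black — skip
  4 black
  12 gray
    1 gray
      5 gray
        5→7: 7 black — skip
      5 black
    1 black
    2 gray
      2→10: 10 black — skip
    2 black
    12→5: 5 black — skip
    8 gray
      6 gray
        6→3: 3 is gray → back edge
First back edge: 6 → 3.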